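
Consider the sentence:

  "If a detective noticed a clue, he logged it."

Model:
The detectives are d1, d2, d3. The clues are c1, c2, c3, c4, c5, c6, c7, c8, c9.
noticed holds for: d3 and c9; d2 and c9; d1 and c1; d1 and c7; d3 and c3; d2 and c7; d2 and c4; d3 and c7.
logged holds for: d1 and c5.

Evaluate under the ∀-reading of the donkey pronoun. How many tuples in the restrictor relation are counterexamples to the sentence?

"it" takes "a clue" as antecedent — a donkey pronoun bound across the clause boundary.
Strong reading: for every (d,c) with noticed(d,c), logged(d,c).
Restrictor pairs: (d1,c1) ✗  (d1,c7) ✗  (d2,c4) ✗  (d2,c7) ✗  (d2,c9) ✗  (d3,c3) ✗  (d3,c7) ✗  (d3,c9) ✗
Counterexamples (restrictor pairs failing the scope): 8.

8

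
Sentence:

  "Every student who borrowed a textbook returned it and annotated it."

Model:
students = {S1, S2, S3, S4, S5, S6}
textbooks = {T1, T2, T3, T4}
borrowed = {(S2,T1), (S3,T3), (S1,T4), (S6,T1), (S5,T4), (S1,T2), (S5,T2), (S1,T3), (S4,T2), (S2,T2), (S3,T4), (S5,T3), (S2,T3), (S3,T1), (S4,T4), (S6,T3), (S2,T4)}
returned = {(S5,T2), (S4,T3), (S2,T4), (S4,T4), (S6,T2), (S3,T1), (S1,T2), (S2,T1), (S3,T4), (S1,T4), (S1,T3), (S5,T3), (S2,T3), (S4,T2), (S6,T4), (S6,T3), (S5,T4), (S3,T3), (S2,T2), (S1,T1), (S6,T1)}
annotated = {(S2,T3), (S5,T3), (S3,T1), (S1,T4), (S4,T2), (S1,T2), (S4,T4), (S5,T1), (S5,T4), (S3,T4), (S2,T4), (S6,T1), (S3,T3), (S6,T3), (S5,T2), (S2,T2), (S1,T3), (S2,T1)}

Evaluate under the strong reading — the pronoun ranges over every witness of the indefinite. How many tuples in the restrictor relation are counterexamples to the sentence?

0

"it" takes "a textbook" as antecedent — a donkey pronoun bound across the clause boundary.
Strong reading: for every (s,t) with borrowed(s,t), returned(s,t) ∧ annotated(s,t).
Restrictor pairs: (S1,T2) ✓  (S1,T3) ✓  (S1,T4) ✓  (S2,T1) ✓  (S2,T2) ✓  (S2,T3) ✓  (S2,T4) ✓  (S3,T1) ✓  (S3,T3) ✓  (S3,T4) ✓  (S4,T2) ✓  (S4,T4) ✓  (S5,T2) ✓  (S5,T3) ✓  (S5,T4) ✓  (S6,T1) ✓  (S6,T3) ✓
Counterexamples (restrictor pairs failing the scope): 0.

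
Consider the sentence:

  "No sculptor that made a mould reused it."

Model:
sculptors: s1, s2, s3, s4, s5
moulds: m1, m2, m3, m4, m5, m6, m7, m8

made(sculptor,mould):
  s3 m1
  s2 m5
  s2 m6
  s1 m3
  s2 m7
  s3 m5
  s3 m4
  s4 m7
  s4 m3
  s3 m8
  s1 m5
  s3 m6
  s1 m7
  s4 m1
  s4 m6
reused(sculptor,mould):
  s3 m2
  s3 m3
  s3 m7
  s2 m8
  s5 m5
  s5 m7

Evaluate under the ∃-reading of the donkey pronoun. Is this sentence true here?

"it" takes "a mould" as antecedent — a donkey pronoun bound across the clause boundary.
Truth condition: for no (s,m) with made(s,m) does reused(s,m) hold.
Restrictor pairs — does the scope hold? (s1,m3):fails  (s1,m5):fails  (s1,m7):fails  (s2,m5):fails  (s2,m6):fails  (s2,m7):fails  (s3,m1):fails  (s3,m4):fails  (s3,m5):fails  (s3,m6):fails  (s3,m8):fails  (s4,m1):fails  (s4,m3):fails  (s4,m6):fails  (s4,m7):fails
Scope holds for no restrictor pair, so the sentence is true.

True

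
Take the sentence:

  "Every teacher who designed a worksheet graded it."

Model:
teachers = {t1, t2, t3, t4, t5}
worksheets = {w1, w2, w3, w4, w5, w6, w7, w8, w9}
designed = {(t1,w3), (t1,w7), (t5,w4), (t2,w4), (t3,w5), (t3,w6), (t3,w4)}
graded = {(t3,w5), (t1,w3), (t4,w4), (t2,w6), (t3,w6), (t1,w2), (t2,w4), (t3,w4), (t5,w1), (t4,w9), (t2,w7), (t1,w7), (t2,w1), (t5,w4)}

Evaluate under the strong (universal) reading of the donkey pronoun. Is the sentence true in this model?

True

"it" takes "a worksheet" as antecedent — a donkey pronoun bound across the clause boundary.
Strong reading: for every (t,w) with designed(t,w), graded(t,w).
Restrictor pairs: (t1,w3) ✓  (t1,w7) ✓  (t2,w4) ✓  (t3,w4) ✓  (t3,w5) ✓  (t3,w6) ✓  (t5,w4) ✓
Every restrictor pair satisfies the scope.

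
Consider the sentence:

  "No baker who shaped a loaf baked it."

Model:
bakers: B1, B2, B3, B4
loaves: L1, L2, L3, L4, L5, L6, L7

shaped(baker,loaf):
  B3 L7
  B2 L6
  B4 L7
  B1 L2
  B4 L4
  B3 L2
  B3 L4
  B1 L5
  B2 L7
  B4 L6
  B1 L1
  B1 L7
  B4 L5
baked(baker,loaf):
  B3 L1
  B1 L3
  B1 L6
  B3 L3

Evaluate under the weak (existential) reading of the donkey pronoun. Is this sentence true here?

True

"it" takes "a loaf" as antecedent — a donkey pronoun bound across the clause boundary.
Truth condition: for no (b,l) with shaped(b,l) does baked(b,l) hold.
Restrictor pairs — does the scope hold? (B1,L1):fails  (B1,L2):fails  (B1,L5):fails  (B1,L7):fails  (B2,L6):fails  (B2,L7):fails  (B3,L2):fails  (B3,L4):fails  (B3,L7):fails  (B4,L4):fails  (B4,L5):fails  (B4,L6):fails  (B4,L7):fails
Scope holds for no restrictor pair, so the sentence is true.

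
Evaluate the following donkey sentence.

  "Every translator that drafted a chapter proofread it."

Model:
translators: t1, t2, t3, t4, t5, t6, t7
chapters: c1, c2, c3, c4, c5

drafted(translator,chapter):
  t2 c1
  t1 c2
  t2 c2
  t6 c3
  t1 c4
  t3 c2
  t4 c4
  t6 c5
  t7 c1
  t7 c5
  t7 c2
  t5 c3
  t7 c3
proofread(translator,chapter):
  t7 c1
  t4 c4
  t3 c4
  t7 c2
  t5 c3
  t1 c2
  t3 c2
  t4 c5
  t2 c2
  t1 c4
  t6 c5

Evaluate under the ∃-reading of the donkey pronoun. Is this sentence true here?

"it" takes "a chapter" as antecedent — a donkey pronoun bound across the clause boundary.
Weak reading: every translator t with some drafted-chapter has at least one drafted-chapter c such that proofread(t,c).
Per translator: t1:✓  t2:✓  t3:✓  t4:✓  t5:✓  t6:✓  t7:✓
Every translator in the restrictor has a witness.

True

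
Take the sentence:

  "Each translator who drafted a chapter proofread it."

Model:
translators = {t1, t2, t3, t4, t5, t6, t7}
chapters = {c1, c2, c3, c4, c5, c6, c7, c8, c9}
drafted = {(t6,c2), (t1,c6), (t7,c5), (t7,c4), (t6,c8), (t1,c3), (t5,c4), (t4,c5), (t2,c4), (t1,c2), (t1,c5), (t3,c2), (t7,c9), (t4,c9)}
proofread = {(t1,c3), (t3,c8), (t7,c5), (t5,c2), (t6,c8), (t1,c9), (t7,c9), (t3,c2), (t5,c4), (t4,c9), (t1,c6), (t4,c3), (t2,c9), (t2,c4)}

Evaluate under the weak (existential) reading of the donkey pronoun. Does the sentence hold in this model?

True

"it" takes "a chapter" as antecedent — a donkey pronoun bound across the clause boundary.
Weak reading: every translator t with some drafted-chapter has at least one drafted-chapter c such that proofread(t,c).
Per translator: t1:✓  t2:✓  t3:✓  t4:✓  t5:✓  t6:✓  t7:✓
Every translator in the restrictor has a witness.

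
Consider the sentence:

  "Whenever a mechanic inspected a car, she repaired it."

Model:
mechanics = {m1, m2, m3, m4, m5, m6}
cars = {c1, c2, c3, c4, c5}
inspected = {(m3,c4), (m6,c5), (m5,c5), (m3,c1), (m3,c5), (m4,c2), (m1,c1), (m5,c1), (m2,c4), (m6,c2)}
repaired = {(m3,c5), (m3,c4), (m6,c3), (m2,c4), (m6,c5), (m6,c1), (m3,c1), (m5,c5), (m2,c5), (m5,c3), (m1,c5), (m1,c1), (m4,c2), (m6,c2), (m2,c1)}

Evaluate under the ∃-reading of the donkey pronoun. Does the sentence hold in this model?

True

"it" takes "a car" as antecedent — a donkey pronoun bound across the clause boundary.
Weak reading: every mechanic m with some inspected-car has at least one inspected-car c such that repaired(m,c).
Per mechanic: m1:✓  m2:✓  m3:✓  m4:✓  m5:✓  m6:✓
Every mechanic in the restrictor has a witness.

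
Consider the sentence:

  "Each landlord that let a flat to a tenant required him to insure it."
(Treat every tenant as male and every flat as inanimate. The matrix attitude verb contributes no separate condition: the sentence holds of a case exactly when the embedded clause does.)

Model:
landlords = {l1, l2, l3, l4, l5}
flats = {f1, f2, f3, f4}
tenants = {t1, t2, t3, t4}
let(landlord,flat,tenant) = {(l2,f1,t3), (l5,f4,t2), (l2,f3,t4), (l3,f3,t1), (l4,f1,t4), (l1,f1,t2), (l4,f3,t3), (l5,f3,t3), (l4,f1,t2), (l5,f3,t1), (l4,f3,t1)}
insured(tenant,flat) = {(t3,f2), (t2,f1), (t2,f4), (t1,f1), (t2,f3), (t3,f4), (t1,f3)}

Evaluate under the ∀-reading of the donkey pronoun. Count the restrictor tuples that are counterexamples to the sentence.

"him" takes "a tenant" as antecedent and "it" takes "a flat"; both are donkey pronouns co-varying with the restrictor.
Strong reading: for every (l,f,t) with let(l,f,t), insured(t,f).
Restrictor triples: (l1,f1,t2)→insured(t2,f1) ✓  (l2,f1,t3)→insured(t3,f1) ✗  (l2,f3,t4)→insured(t4,f3) ✗  (l3,f3,t1)→insured(t1,f3) ✓  (l4,f1,t2)→insured(t2,f1) ✓  (l4,f1,t4)→insured(t4,f1) ✗  (l4,f3,t1)→insured(t1,f3) ✓  (l4,f3,t3)→insured(t3,f3) ✗  (l5,f3,t1)→insured(t1,f3) ✓  (l5,f3,t3)→insured(t3,f3) ✗  (l5,f4,t2)→insured(t2,f4) ✓
Counterexamples (restrictor triples failing the scope): 5.

5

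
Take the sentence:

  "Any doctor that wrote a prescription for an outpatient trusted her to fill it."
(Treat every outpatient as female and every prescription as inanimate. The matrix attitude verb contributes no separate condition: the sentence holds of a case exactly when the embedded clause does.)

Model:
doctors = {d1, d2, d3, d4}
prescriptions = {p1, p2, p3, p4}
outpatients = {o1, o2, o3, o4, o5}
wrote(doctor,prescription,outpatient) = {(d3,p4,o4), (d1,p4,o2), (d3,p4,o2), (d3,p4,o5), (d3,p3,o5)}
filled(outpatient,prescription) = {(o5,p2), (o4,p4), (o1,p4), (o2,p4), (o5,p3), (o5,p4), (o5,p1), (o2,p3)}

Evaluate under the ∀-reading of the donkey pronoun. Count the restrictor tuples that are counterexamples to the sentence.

0

"her" takes "an outpatient" as antecedent and "it" takes "a prescription"; both are donkey pronouns co-varying with the restrictor.
Strong reading: for every (d,p,o) with wrote(d,p,o), filled(o,p).
Restrictor triples: (d1,p4,o2)→filled(o2,p4) ✓  (d3,p3,o5)→filled(o5,p3) ✓  (d3,p4,o2)→filled(o2,p4) ✓  (d3,p4,o4)→filled(o4,p4) ✓  (d3,p4,o5)→filled(o5,p4) ✓
Counterexamples (restrictor triples failing the scope): 0.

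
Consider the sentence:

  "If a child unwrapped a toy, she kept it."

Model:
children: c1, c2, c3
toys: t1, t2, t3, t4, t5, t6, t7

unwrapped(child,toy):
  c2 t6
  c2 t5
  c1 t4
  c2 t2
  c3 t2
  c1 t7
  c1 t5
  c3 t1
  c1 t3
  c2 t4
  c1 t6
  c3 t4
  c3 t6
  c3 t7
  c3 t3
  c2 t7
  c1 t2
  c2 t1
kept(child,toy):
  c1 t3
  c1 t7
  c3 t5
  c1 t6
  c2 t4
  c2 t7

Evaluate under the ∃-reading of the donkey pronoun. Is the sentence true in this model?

False

"it" takes "a toy" as antecedent — a donkey pronoun bound across the clause boundary.
Weak reading: every child c with some unwrapped-toy has at least one unwrapped-toy t such that kept(c,t).
Per child: c1:✓  c2:✓  c3:✗
c3 has no witness among its unwrapped-toys.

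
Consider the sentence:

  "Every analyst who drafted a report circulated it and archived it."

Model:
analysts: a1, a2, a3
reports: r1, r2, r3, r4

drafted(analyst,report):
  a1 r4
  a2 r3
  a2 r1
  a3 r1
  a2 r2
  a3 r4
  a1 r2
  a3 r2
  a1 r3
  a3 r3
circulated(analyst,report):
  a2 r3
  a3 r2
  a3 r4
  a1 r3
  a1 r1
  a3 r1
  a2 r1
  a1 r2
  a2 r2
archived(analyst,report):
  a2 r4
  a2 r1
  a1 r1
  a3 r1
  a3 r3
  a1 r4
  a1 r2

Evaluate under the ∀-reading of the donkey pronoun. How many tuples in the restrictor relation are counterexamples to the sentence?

7

"it" takes "a report" as antecedent — a donkey pronoun bound across the clause boundary.
Strong reading: for every (a,r) with drafted(a,r), circulated(a,r) ∧ archived(a,r).
Restrictor pairs: (a1,r2) ✓  (a1,r3) ✗  (a1,r4) ✗  (a2,r1) ✓  (a2,r2) ✗  (a2,r3) ✗  (a3,r1) ✓  (a3,r2) ✗  (a3,r3) ✗  (a3,r4) ✗
Counterexamples (restrictor pairs failing the scope): 7.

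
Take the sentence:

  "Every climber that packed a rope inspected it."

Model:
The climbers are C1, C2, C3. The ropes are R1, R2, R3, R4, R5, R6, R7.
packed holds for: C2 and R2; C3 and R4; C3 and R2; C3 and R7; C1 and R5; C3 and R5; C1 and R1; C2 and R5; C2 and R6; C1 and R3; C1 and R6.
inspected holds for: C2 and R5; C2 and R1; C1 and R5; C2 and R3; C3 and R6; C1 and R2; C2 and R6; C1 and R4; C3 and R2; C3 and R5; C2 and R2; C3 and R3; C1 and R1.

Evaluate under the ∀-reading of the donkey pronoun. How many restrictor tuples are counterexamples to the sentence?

4

"it" takes "a rope" as antecedent — a donkey pronoun bound across the clause boundary.
Strong reading: for every (c,r) with packed(c,r), inspected(c,r).
Restrictor pairs: (C1,R1) ✓  (C1,R3) ✗  (C1,R5) ✓  (C1,R6) ✗  (C2,R2) ✓  (C2,R5) ✓  (C2,R6) ✓  (C3,R2) ✓  (C3,R4) ✗  (C3,R5) ✓  (C3,R7) ✗
Counterexamples (restrictor pairs failing the scope): 4.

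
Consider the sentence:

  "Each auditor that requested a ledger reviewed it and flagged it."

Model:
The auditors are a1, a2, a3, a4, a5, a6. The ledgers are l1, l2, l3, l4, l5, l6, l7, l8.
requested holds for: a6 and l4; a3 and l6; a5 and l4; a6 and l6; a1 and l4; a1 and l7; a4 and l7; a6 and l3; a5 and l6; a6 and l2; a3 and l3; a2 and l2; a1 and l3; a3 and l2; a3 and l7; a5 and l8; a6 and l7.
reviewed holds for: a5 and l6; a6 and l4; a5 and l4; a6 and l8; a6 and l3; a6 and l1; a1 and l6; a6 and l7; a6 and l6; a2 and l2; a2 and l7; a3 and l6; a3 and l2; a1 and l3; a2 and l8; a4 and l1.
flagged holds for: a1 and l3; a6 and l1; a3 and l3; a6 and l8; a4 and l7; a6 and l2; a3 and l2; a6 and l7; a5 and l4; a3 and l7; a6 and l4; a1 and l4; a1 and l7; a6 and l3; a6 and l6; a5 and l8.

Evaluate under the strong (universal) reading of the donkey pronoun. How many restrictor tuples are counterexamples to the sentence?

"it" takes "a ledger" as antecedent — a donkey pronoun bound across the clause boundary.
Strong reading: for every (a,l) with requested(a,l), reviewed(a,l) ∧ flagged(a,l).
Restrictor pairs: (a1,l3) ✓  (a1,l4) ✗  (a1,l7) ✗  (a2,l2) ✗  (a3,l2) ✓  (a3,l3) ✗  (a3,l6) ✗  (a3,l7) ✗  (a4,l7) ✗  (a5,l4) ✓  (a5,l6) ✗  (a5,l8) ✗  (a6,l2) ✗  (a6,l3) ✓  (a6,l4) ✓  (a6,l6) ✓  (a6,l7) ✓
Counterexamples (restrictor pairs failing the scope): 10.

10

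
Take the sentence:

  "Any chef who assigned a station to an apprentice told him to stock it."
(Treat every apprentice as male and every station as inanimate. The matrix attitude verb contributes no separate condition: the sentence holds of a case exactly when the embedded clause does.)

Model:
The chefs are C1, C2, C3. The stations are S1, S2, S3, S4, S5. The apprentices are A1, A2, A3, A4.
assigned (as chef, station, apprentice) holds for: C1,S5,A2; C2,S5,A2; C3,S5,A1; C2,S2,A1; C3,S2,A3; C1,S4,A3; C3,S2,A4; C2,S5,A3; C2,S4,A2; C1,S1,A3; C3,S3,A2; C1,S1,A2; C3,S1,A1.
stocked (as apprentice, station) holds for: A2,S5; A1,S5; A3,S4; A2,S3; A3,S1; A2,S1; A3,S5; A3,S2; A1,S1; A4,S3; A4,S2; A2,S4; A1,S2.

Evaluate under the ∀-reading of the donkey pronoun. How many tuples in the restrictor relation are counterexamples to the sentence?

"him" takes "an apprentice" as antecedent and "it" takes "a station"; both are donkey pronouns co-varying with the restrictor.
Strong reading: for every (c,s,a) with assigned(c,s,a), stocked(a,s).
Restrictor triples: (C1,S1,A2)→stocked(A2,S1) ✓  (C1,S1,A3)→stocked(A3,S1) ✓  (C1,S4,A3)→stocked(A3,S4) ✓  (C1,S5,A2)→stocked(A2,S5) ✓  (C2,S2,A1)→stocked(A1,S2) ✓  (C2,S4,A2)→stocked(A2,S4) ✓  (C2,S5,A2)→stocked(A2,S5) ✓  (C2,S5,A3)→stocked(A3,S5) ✓  (C3,S1,A1)→stocked(A1,S1) ✓  (C3,S2,A3)→stocked(A3,S2) ✓  (C3,S2,A4)→stocked(A4,S2) ✓  (C3,S3,A2)→stocked(A2,S3) ✓  (C3,S5,A1)→stocked(A1,S5) ✓
Counterexamples (restrictor triples failing the scope): 0.

0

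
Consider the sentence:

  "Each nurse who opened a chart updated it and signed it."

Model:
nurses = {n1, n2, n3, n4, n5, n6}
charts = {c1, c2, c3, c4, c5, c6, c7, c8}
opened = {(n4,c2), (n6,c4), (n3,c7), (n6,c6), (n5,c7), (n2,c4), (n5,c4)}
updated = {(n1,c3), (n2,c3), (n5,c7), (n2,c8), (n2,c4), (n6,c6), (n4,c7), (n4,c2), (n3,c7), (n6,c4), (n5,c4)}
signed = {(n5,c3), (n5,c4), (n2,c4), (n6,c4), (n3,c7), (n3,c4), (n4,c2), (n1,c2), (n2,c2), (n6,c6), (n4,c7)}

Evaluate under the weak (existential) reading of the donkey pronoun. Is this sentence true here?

True

"it" takes "a chart" as antecedent — a donkey pronoun bound across the clause boundary.
Weak reading: every nurse n with some opened-chart has at least one opened-chart c such that updated(n,c) ∧ signed(n,c).
Per nurse: n2:✓  n3:✓  n4:✓  n5:✓  n6:✓
Every nurse in the restrictor has a witness.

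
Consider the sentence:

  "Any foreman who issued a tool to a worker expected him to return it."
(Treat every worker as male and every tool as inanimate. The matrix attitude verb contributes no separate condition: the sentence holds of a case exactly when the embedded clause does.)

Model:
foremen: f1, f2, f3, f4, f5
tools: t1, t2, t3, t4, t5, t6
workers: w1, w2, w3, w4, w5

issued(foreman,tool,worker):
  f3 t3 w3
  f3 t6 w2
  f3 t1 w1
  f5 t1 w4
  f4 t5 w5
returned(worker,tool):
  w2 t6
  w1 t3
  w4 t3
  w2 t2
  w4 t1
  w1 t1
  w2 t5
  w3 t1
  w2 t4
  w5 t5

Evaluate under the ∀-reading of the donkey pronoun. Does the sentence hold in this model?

False

"him" takes "a worker" as antecedent and "it" takes "a tool"; both are donkey pronouns co-varying with the restrictor.
Strong reading: for every (f,t,w) with issued(f,t,w), returned(w,t).
Restrictor triples: (f3,t1,w1)→returned(w1,t1) ✓  (f3,t3,w3)→returned(w3,t3) ✗  (f3,t6,w2)→returned(w2,t6) ✓  (f4,t5,w5)→returned(w5,t5) ✓  (f5,t1,w4)→returned(w4,t1) ✓
Counterexample: (f3,t3,w3) — returned(w3,t3) does not hold.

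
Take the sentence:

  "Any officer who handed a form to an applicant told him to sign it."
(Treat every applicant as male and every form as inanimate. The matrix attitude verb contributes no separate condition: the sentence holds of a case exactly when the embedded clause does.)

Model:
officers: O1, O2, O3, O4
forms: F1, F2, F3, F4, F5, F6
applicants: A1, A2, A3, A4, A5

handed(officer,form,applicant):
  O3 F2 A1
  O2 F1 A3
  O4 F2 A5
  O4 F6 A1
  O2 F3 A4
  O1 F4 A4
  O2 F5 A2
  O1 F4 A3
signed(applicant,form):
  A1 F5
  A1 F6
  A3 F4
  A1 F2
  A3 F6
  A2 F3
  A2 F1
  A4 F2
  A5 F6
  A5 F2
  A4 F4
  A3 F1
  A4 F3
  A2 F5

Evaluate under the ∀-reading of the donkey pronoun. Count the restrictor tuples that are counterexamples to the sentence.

"him" takes "an applicant" as antecedent and "it" takes "a form"; both are donkey pronouns co-varying with the restrictor.
Strong reading: for every (o,f,a) with handed(o,f,a), signed(a,f).
Restrictor triples: (O1,F4,A3)→signed(A3,F4) ✓  (O1,F4,A4)→signed(A4,F4) ✓  (O2,F1,A3)→signed(A3,F1) ✓  (O2,F3,A4)→signed(A4,F3) ✓  (O2,F5,A2)→signed(A2,F5) ✓  (O3,F2,A1)→signed(A1,F2) ✓  (O4,F2,A5)→signed(A5,F2) ✓  (O4,F6,A1)→signed(A1,F6) ✓
Counterexamples (restrictor triples failing the scope): 0.

0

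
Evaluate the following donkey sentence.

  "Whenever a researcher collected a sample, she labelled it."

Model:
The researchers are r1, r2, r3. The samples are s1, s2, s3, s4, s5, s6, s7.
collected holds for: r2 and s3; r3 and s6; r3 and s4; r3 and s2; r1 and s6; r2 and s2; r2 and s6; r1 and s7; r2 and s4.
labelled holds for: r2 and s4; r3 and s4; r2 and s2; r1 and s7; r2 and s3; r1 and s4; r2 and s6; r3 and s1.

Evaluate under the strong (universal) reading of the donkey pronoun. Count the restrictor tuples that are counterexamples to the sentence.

"it" takes "a sample" as antecedent — a donkey pronoun bound across the clause boundary.
Strong reading: for every (r,s) with collected(r,s), labelled(r,s).
Restrictor pairs: (r1,s6) ✗  (r1,s7) ✓  (r2,s2) ✓  (r2,s3) ✓  (r2,s4) ✓  (r2,s6) ✓  (r3,s2) ✗  (r3,s4) ✓  (r3,s6) ✗
Counterexamples (restrictor pairs failing the scope): 3.

3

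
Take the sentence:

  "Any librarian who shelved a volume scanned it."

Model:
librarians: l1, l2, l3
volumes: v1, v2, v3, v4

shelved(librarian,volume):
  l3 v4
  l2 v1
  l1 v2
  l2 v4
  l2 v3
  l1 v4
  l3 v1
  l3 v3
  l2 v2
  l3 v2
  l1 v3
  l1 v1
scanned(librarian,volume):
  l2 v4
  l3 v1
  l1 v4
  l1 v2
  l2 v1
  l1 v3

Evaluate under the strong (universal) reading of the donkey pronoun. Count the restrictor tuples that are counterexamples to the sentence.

"it" takes "a volume" as antecedent — a donkey pronoun bound across the clause boundary.
Strong reading: for every (l,v) with shelved(l,v), scanned(l,v).
Restrictor pairs: (l1,v1) ✗  (l1,v2) ✓  (l1,v3) ✓  (l1,v4) ✓  (l2,v1) ✓  (l2,v2) ✗  (l2,v3) ✗  (l2,v4) ✓  (l3,v1) ✓  (l3,v2) ✗  (l3,v3) ✗  (l3,v4) ✗
Counterexamples (restrictor pairs failing the scope): 6.

6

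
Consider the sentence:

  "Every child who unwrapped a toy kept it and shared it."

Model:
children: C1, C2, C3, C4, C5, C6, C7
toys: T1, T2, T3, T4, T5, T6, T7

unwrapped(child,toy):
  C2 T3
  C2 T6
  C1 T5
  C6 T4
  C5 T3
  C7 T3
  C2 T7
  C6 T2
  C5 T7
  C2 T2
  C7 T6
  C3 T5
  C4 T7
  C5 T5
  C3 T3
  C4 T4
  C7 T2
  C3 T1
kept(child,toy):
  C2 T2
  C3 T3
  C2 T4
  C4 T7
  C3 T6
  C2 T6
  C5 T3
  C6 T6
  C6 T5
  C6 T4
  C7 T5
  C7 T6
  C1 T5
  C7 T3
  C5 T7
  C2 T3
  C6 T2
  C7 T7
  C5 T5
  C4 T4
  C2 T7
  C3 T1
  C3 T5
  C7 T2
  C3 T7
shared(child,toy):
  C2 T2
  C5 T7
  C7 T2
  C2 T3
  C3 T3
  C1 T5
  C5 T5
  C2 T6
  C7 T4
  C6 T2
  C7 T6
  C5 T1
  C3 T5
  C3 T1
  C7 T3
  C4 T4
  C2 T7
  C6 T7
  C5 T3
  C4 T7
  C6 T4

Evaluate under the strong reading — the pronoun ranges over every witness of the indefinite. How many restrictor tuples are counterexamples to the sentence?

"it" takes "a toy" as antecedent — a donkey pronoun bound across the clause boundary.
Strong reading: for every (c,t) with unwrapped(c,t), kept(c,t) ∧ shared(c,t).
Restrictor pairs: (C1,T5) ✓  (C2,T2) ✓  (C2,T3) ✓  (C2,T6) ✓  (C2,T7) ✓  (C3,T1) ✓  (C3,T3) ✓  (C3,T5) ✓  (C4,T4) ✓  (C4,T7) ✓  (C5,T3) ✓  (C5,T5) ✓  (C5,T7) ✓  (C6,T2) ✓  (C6,T4) ✓  (C7,T2) ✓  (C7,T3) ✓  (C7,T6) ✓
Counterexamples (restrictor pairs failing the scope): 0.

0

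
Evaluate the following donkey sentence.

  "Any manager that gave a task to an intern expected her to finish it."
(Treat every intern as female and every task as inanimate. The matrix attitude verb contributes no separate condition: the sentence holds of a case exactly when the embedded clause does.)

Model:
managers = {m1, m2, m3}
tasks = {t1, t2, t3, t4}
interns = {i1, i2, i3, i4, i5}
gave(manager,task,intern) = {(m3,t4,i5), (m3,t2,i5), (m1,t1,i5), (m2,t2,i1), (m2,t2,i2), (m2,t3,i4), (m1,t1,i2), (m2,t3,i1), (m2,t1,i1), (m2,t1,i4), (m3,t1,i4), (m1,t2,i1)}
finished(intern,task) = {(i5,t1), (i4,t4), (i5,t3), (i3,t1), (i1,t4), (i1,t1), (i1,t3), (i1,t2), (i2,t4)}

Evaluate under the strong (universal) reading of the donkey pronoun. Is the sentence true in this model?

False

"her" takes "an intern" as antecedent and "it" takes "a task"; both are donkey pronouns co-varying with the restrictor.
Strong reading: for every (m,t,i) with gave(m,t,i), finished(i,t).
Restrictor triples: (m1,t1,i2)→finished(i2,t1) ✗  (m1,t1,i5)→finished(i5,t1) ✓  (m1,t2,i1)→finished(i1,t2) ✓  (m2,t1,i1)→finished(i1,t1) ✓  (m2,t1,i4)→finished(i4,t1) ✗  (m2,t2,i1)→finished(i1,t2) ✓  (m2,t2,i2)→finished(i2,t2) ✗  (m2,t3,i1)→finished(i1,t3) ✓  (m2,t3,i4)→finished(i4,t3) ✗  (m3,t1,i4)→finished(i4,t1) ✗  (m3,t2,i5)→finished(i5,t2) ✗  (m3,t4,i5)→finished(i5,t4) ✗
Counterexample: (m1,t1,i2) — finished(i2,t1) does not hold.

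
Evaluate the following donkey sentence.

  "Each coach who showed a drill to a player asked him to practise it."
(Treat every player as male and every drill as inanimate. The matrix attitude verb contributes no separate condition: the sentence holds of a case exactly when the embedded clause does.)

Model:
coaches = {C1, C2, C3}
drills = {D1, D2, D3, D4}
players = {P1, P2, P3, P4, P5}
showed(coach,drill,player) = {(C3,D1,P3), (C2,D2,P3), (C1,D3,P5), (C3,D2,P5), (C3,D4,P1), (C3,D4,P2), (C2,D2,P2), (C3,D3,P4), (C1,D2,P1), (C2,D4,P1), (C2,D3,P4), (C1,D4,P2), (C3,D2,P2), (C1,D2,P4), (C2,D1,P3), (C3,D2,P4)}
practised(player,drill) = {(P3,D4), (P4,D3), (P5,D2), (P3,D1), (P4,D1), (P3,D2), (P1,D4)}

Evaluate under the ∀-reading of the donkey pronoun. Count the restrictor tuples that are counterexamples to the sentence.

"him" takes "a player" as antecedent and "it" takes "a drill"; both are donkey pronouns co-varying with the restrictor.
Strong reading: for every (c,d,p) with showed(c,d,p), practised(p,d).
Restrictor triples: (C1,D2,P1)→practised(P1,D2) ✗  (C1,D2,P4)→practised(P4,D2) ✗  (C1,D3,P5)→practised(P5,D3) ✗  (C1,D4,P2)→practised(P2,D4) ✗  (C2,D1,P3)→practised(P3,D1) ✓  (C2,D2,P2)→practised(P2,D2) ✗  (C2,D2,P3)→practised(P3,D2) ✓  (C2,D3,P4)→practised(P4,D3) ✓  (C2,D4,P1)→practised(P1,D4) ✓  (C3,D1,P3)→practised(P3,D1) ✓  (C3,D2,P2)→practised(P2,D2) ✗  (C3,D2,P4)→practised(P4,D2) ✗  (C3,D2,P5)→practised(P5,D2) ✓  (C3,D3,P4)→practised(P4,D3) ✓  (C3,D4,P1)→practised(P1,D4) ✓  (C3,D4,P2)→practised(P2,D4) ✗
Counterexamples (restrictor triples failing the scope): 8.

8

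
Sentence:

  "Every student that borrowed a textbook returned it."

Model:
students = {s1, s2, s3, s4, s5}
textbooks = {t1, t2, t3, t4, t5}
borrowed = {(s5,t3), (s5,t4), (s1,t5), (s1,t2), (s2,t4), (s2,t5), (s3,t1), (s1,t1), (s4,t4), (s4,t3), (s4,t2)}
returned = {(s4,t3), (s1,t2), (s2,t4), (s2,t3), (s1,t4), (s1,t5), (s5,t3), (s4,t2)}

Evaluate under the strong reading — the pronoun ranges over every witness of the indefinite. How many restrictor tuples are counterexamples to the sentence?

"it" takes "a textbook" as antecedent — a donkey pronoun bound across the clause boundary.
Strong reading: for every (s,t) with borrowed(s,t), returned(s,t).
Restrictor pairs: (s1,t1) ✗  (s1,t2) ✓  (s1,t5) ✓  (s2,t4) ✓  (s2,t5) ✗  (s3,t1) ✗  (s4,t2) ✓  (s4,t3) ✓  (s4,t4) ✗  (s5,t3) ✓  (s5,t4) ✗
Counterexamples (restrictor pairs failing the scope): 5.

5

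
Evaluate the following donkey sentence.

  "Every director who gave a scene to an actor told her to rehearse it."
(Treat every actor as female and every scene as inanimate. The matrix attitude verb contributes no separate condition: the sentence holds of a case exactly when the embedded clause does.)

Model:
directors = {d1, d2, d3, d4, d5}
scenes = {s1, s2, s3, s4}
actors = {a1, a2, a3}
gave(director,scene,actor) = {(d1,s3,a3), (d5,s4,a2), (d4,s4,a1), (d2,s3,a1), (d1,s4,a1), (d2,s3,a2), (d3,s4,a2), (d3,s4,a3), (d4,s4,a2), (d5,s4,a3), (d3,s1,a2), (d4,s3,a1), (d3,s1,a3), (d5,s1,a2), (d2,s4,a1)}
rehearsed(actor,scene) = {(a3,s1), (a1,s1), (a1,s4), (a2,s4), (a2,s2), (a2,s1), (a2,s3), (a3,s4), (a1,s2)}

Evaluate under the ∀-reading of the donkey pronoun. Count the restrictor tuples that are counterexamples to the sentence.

3

"her" takes "an actor" as antecedent and "it" takes "a scene"; both are donkey pronouns co-varying with the restrictor.
Strong reading: for every (d,s,a) with gave(d,s,a), rehearsed(a,s).
Restrictor triples: (d1,s3,a3)→rehearsed(a3,s3) ✗  (d1,s4,a1)→rehearsed(a1,s4) ✓  (d2,s3,a1)→rehearsed(a1,s3) ✗  (d2,s3,a2)→rehearsed(a2,s3) ✓  (d2,s4,a1)→rehearsed(a1,s4) ✓  (d3,s1,a2)→rehearsed(a2,s1) ✓  (d3,s1,a3)→rehearsed(a3,s1) ✓  (d3,s4,a2)→rehearsed(a2,s4) ✓  (d3,s4,a3)→rehearsed(a3,s4) ✓  (d4,s3,a1)→rehearsed(a1,s3) ✗  (d4,s4,a1)→rehearsed(a1,s4) ✓  (d4,s4,a2)→rehearsed(a2,s4) ✓  (d5,s1,a2)→rehearsed(a2,s1) ✓  (d5,s4,a2)→rehearsed(a2,s4) ✓  (d5,s4,a3)→rehearsed(a3,s4) ✓
Counterexamples (restrictor triples failing the scope): 3.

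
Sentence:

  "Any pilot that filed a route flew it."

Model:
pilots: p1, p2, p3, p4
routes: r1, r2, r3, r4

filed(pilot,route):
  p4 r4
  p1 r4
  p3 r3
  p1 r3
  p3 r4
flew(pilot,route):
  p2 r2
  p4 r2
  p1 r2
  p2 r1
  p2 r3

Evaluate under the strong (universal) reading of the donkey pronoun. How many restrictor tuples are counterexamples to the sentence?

"it" takes "a route" as antecedent — a donkey pronoun bound across the clause boundary.
Strong reading: for every (p,r) with filed(p,r), flew(p,r).
Restrictor pairs: (p1,r3) ✗  (p1,r4) ✗  (p3,r3) ✗  (p3,r4) ✗  (p4,r4) ✗
Counterexamples (restrictor pairs failing the scope): 5.

5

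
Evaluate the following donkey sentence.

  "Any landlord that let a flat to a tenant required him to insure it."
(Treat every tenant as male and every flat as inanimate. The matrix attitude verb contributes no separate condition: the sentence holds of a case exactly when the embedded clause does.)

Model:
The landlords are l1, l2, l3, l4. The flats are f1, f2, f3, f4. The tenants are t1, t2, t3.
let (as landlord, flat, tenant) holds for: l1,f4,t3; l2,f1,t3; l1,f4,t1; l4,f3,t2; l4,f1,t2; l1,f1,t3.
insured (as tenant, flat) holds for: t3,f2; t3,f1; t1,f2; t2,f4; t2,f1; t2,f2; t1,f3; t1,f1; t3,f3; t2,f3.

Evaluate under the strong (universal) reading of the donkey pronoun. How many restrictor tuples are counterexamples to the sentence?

2

"him" takes "a tenant" as antecedent and "it" takes "a flat"; both are donkey pronouns co-varying with the restrictor.
Strong reading: for every (l,f,t) with let(l,f,t), insured(t,f).
Restrictor triples: (l1,f1,t3)→insured(t3,f1) ✓  (l1,f4,t1)→insured(t1,f4) ✗  (l1,f4,t3)→insured(t3,f4) ✗  (l2,f1,t3)→insured(t3,f1) ✓  (l4,f1,t2)→insured(t2,f1) ✓  (l4,f3,t2)→insured(t2,f3) ✓
Counterexamples (restrictor triples failing the scope): 2.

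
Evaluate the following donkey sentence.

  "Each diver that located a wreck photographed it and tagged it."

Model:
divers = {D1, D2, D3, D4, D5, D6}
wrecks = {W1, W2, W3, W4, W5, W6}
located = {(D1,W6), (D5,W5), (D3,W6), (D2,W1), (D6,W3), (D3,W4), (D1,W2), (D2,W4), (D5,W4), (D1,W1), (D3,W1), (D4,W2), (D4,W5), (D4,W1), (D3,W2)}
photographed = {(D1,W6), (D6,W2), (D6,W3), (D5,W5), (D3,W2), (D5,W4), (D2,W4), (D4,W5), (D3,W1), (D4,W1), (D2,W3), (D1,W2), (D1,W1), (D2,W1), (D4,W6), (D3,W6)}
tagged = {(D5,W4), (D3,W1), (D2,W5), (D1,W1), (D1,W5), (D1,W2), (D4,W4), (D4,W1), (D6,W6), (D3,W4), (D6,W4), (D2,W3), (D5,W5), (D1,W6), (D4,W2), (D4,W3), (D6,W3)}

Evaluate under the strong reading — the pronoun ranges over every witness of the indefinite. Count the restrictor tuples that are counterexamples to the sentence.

7

"it" takes "a wreck" as antecedent — a donkey pronoun bound across the clause boundary.
Strong reading: for every (d,w) with located(d,w), photographed(d,w) ∧ tagged(d,w).
Restrictor pairs: (D1,W1) ✓  (D1,W2) ✓  (D1,W6) ✓  (D2,W1) ✗  (D2,W4) ✗  (D3,W1) ✓  (D3,W2) ✗  (D3,W4) ✗  (D3,W6) ✗  (D4,W1) ✓  (D4,W2) ✗  (D4,W5) ✗  (D5,W4) ✓  (D5,W5) ✓  (D6,W3) ✓
Counterexamples (restrictor pairs failing the scope): 7.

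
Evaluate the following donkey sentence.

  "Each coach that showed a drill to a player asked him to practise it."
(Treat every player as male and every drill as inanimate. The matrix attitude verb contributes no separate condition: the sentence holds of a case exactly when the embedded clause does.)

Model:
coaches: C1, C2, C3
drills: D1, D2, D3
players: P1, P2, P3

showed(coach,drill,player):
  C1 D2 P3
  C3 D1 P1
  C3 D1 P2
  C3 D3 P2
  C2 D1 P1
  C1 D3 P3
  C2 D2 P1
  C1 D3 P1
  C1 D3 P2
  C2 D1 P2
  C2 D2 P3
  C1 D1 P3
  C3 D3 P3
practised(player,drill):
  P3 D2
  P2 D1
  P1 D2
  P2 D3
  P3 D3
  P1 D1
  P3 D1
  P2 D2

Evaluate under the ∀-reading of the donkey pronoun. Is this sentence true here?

False

"him" takes "a player" as antecedent and "it" takes "a drill"; both are donkey pronouns co-varying with the restrictor.
Strong reading: for every (c,d,p) with showed(c,d,p), practised(p,d).
Restrictor triples: (C1,D1,P3)→practised(P3,D1) ✓  (C1,D2,P3)→practised(P3,D2) ✓  (C1,D3,P1)→practised(P1,D3) ✗  (C1,D3,P2)→practised(P2,D3) ✓  (C1,D3,P3)→practised(P3,D3) ✓  (C2,D1,P1)→practised(P1,D1) ✓  (C2,D1,P2)→practised(P2,D1) ✓  (C2,D2,P1)→practised(P1,D2) ✓  (C2,D2,P3)→practised(P3,D2) ✓  (C3,D1,P1)→practised(P1,D1) ✓  (C3,D1,P2)→practised(P2,D1) ✓  (C3,D3,P2)→practised(P2,D3) ✓  (C3,D3,P3)→practised(P3,D3) ✓
Counterexample: (C1,D3,P1) — practised(P1,D3) does not hold.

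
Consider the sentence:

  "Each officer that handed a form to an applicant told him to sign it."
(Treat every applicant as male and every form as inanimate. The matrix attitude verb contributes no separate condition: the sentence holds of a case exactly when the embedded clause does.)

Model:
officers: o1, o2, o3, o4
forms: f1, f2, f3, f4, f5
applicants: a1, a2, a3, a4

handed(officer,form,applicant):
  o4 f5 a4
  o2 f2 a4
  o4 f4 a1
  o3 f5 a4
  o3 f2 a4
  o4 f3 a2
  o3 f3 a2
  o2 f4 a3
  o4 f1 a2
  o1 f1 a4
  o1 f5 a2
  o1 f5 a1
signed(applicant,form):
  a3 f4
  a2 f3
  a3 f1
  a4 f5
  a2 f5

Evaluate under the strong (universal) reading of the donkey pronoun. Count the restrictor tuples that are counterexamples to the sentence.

"him" takes "an applicant" as antecedent and "it" takes "a form"; both are donkey pronouns co-varying with the restrictor.
Strong reading: for every (o,f,a) with handed(o,f,a), signed(a,f).
Restrictor triples: (o1,f1,a4)→signed(a4,f1) ✗  (o1,f5,a1)→signed(a1,f5) ✗  (o1,f5,a2)→signed(a2,f5) ✓  (o2,f2,a4)→signed(a4,f2) ✗  (o2,f4,a3)→signed(a3,f4) ✓  (o3,f2,a4)→signed(a4,f2) ✗  (o3,f3,a2)→signed(a2,f3) ✓  (o3,f5,a4)→signed(a4,f5) ✓  (o4,f1,a2)→signed(a2,f1) ✗  (o4,f3,a2)→signed(a2,f3) ✓  (o4,f4,a1)→signed(a1,f4) ✗  (o4,f5,a4)→signed(a4,f5) ✓
Counterexamples (restrictor triples failing the scope): 6.

6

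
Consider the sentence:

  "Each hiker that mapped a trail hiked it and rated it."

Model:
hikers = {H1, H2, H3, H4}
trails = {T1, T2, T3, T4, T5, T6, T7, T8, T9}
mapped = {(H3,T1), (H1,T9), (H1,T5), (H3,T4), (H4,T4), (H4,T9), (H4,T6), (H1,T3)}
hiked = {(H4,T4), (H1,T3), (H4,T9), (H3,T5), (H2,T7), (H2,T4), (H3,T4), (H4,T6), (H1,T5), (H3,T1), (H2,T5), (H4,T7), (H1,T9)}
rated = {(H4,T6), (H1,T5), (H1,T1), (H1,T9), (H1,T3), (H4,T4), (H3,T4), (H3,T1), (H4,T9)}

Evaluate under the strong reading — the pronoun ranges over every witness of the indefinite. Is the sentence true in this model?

True

"it" takes "a trail" as antecedent — a donkey pronoun bound across the clause boundary.
Strong reading: for every (h,t) with mapped(h,t), hiked(h,t) ∧ rated(h,t).
Restrictor pairs: (H1,T3) ✓  (H1,T5) ✓  (H1,T9) ✓  (H3,T1) ✓  (H3,T4) ✓  (H4,T4) ✓  (H4,T6) ✓  (H4,T9) ✓
Every restrictor pair satisfies the scope.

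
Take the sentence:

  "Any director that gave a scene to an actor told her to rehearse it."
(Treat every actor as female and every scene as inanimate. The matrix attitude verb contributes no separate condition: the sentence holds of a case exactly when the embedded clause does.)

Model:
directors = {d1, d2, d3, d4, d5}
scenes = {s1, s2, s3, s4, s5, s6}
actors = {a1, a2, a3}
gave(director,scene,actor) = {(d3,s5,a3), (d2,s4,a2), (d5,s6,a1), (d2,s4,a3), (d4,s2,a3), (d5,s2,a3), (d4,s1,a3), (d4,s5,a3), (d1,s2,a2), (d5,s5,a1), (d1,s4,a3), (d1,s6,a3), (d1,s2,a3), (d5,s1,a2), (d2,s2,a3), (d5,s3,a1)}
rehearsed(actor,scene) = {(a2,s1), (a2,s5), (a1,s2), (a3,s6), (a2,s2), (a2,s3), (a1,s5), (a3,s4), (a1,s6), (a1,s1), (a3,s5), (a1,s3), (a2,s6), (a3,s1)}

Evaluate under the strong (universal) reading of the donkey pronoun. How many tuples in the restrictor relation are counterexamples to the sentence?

"her" takes "an actor" as antecedent and "it" takes "a scene"; both are donkey pronouns co-varying with the restrictor.
Strong reading: for every (d,s,a) with gave(d,s,a), rehearsed(a,s).
Restrictor triples: (d1,s2,a2)→rehearsed(a2,s2) ✓  (d1,s2,a3)→rehearsed(a3,s2) ✗  (d1,s4,a3)→rehearsed(a3,s4) ✓  (d1,s6,a3)→rehearsed(a3,s6) ✓  (d2,s2,a3)→rehearsed(a3,s2) ✗  (d2,s4,a2)→rehearsed(a2,s4) ✗  (d2,s4,a3)→rehearsed(a3,s4) ✓  (d3,s5,a3)→rehearsed(a3,s5) ✓  (d4,s1,a3)→rehearsed(a3,s1) ✓  (d4,s2,a3)→rehearsed(a3,s2) ✗  (d4,s5,a3)→rehearsed(a3,s5) ✓  (d5,s1,a2)→rehearsed(a2,s1) ✓  (d5,s2,a3)→rehearsed(a3,s2) ✗  (d5,s3,a1)→rehearsed(a1,s3) ✓  (d5,s5,a1)→rehearsed(a1,s5) ✓  (d5,s6,a1)→rehearsed(a1,s6) ✓
Counterexamples (restrictor triples failing the scope): 5.

5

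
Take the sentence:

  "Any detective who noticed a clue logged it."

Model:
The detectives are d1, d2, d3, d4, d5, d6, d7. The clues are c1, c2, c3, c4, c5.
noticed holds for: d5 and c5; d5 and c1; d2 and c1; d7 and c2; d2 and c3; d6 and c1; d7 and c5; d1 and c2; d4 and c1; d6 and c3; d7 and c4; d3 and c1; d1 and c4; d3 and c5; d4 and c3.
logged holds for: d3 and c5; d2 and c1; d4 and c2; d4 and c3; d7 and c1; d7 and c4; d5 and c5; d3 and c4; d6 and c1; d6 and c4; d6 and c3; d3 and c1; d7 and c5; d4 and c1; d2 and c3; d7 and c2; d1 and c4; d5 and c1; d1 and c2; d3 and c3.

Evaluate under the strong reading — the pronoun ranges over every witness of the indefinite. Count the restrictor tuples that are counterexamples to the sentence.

"it" takes "a clue" as antecedent — a donkey pronoun bound across the clause boundary.
Strong reading: for every (d,c) with noticed(d,c), logged(d,c).
Restrictor pairs: (d1,c2) ✓  (d1,c4) ✓  (d2,c1) ✓  (d2,c3) ✓  (d3,c1) ✓  (d3,c5) ✓  (d4,c1) ✓  (d4,c3) ✓  (d5,c1) ✓  (d5,c5) ✓  (d6,c1) ✓  (d6,c3) ✓  (d7,c2) ✓  (d7,c4) ✓  (d7,c5) ✓
Counterexamples (restrictor pairs failing the scope): 0.

0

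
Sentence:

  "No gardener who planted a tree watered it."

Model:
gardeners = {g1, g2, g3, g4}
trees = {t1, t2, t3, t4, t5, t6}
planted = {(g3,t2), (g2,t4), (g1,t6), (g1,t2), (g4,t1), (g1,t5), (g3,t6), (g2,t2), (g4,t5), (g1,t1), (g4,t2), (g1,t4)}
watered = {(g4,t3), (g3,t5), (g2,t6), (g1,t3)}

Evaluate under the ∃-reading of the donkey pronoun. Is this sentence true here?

"it" takes "a tree" as antecedent — a donkey pronoun bound across the clause boundary.
Truth condition: for no (g,t) with planted(g,t) does watered(g,t) hold.
Restrictor pairs — does the scope hold? (g1,t1):fails  (g1,t2):fails  (g1,t4):fails  (g1,t5):fails  (g1,t6):fails  (g2,t2):fails  (g2,t4):fails  (g3,t2):fails  (g3,t6):fails  (g4,t1):fails  (g4,t2):fails  (g4,t5):fails
Scope holds for no restrictor pair, so the sentence is true.

True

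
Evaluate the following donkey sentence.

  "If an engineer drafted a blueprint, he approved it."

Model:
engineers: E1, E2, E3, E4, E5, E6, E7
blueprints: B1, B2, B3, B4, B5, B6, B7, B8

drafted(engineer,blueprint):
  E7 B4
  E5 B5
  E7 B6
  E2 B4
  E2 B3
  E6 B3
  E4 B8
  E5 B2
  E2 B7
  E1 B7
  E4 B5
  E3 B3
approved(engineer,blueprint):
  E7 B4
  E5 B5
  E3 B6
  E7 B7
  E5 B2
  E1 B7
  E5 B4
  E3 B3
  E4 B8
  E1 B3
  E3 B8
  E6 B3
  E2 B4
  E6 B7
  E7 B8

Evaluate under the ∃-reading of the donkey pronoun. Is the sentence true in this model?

"it" takes "a blueprint" as antecedent — a donkey pronoun bound across the clause boundary.
Weak reading: every engineer e with some drafted-blueprint has at least one drafted-blueprint b such that approved(e,b).
Per engineer: E1:✓  E2:✓  E3:✓  E4:✓  E5:✓  E6:✓  E7:✓
Every engineer in the restrictor has a witness.

True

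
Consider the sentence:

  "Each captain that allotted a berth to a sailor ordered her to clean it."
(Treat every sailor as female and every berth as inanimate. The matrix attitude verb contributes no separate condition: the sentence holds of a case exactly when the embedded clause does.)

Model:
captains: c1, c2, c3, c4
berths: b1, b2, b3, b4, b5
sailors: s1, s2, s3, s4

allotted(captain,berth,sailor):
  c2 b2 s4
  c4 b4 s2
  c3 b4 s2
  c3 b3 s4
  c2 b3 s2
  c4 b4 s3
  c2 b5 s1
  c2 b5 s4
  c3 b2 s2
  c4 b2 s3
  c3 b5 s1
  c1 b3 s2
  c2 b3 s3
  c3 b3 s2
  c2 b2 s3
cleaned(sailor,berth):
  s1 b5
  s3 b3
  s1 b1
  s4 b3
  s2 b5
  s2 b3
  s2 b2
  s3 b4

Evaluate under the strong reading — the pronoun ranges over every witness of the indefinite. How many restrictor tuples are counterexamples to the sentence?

6

"her" takes "a sailor" as antecedent and "it" takes "a berth"; both are donkey pronouns co-varying with the restrictor.
Strong reading: for every (c,b,s) with allotted(c,b,s), cleaned(s,b).
Restrictor triples: (c1,b3,s2)→cleaned(s2,b3) ✓  (c2,b2,s3)→cleaned(s3,b2) ✗  (c2,b2,s4)→cleaned(s4,b2) ✗  (c2,b3,s2)→cleaned(s2,b3) ✓  (c2,b3,s3)→cleaned(s3,b3) ✓  (c2,b5,s1)→cleaned(s1,b5) ✓  (c2,b5,s4)→cleaned(s4,b5) ✗  (c3,b2,s2)→cleaned(s2,b2) ✓  (c3,b3,s2)→cleaned(s2,b3) ✓  (c3,b3,s4)→cleaned(s4,b3) ✓  (c3,b4,s2)→cleaned(s2,b4) ✗  (c3,b5,s1)→cleaned(s1,b5) ✓  (c4,b2,s3)→cleaned(s3,b2) ✗  (c4,b4,s2)→cleaned(s2,b4) ✗  (c4,b4,s3)→cleaned(s3,b4) ✓
Counterexamples (restrictor triples failing the scope): 6.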